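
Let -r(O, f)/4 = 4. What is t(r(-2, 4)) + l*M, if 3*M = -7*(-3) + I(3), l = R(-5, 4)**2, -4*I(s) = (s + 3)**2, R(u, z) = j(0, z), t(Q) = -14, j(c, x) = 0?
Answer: -14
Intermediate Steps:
r(O, f) = -16 (r(O, f) = -4*4 = -16)
R(u, z) = 0
I(s) = -(3 + s)**2/4 (I(s) = -(s + 3)**2/4 = -(3 + s)**2/4)
l = 0 (l = 0**2 = 0)
M = 4 (M = (-7*(-3) - (3 + 3)**2/4)/3 = (21 - 1/4*6**2)/3 = (21 - 1/4*36)/3 = (21 - 9)/3 = (1/3)*12 = 4)
t(r(-2, 4)) + l*M = -14 + 0*4 = -14 + 0 = -14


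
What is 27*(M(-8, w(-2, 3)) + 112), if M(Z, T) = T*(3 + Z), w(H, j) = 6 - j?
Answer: 2619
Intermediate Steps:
27*(M(-8, w(-2, 3)) + 112) = 27*((6 - 1*3)*(3 - 8) + 112) = 27*((6 - 3)*(-5) + 112) = 27*(3*(-5) + 112) = 27*(-15 + 112) = 27*97 = 2619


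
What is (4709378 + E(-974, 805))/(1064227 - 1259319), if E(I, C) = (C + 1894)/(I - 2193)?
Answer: -14914597427/617856364 ≈ -24.139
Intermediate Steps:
E(I, C) = (1894 + C)/(-2193 + I)
(4709378 + E(-974, 805))/(1064227 - 1259319) = (4709378 + (1894 + 805)/(-2193 - 974))/(1064227 - 1259319) = (4709378 + 2699/(-3167))/(-195092) = (4709378 - 1/3167*2699)*(-1/195092) = (4709378 - 2699/3167)*(-1/195092) = (14914597427/3167)*(-1/195092) = -14914597427/617856364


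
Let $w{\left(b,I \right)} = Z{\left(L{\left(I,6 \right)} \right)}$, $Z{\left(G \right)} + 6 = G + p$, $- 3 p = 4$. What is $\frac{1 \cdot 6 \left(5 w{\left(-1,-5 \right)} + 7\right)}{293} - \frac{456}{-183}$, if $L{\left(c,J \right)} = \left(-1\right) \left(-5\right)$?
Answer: $\frac{42828}{17873} \approx 2.3962$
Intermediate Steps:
$p = - \frac{4}{3}$ ($p = \left(- \frac{1}{3}\right) 4 = - \frac{4}{3} \approx -1.3333$)
$L{\left(c,J \right)} = 5$
$Z{\left(G \right)} = - \frac{22}{3} + G$ ($Z{\left(G \right)} = -6 + \left(G - \frac{4}{3}\right) = -6 + \left(- \frac{4}{3} + G\right) = - \frac{22}{3} + G$)
$w{\left(b,I \right)} = - \frac{7}{3}$ ($w{\left(b,I \right)} = - \frac{22}{3} + 5 = - \frac{7}{3}$)
$\frac{1 \cdot 6 \left(5 w{\left(-1,-5 \right)} + 7\right)}{293} - \frac{456}{-183} = \frac{1 \cdot 6 \left(5 \left(- \frac{7}{3}\right) + 7\right)}{293} - \frac{456}{-183} = 6 \left(- \frac{35}{3} + 7\right) \frac{1}{293} - - \frac{152}{61} = 6 \left(- \frac{14}{3}\right) \frac{1}{293} + \frac{152}{61} = \left(-28\right) \frac{1}{293} + \frac{152}{61} = - \frac{28}{293} + \frac{152}{61} = \frac{42828}{17873}$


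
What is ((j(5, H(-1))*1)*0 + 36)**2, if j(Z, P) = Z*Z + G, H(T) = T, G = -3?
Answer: 1296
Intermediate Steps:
j(Z, P) = -3 + Z**2 (j(Z, P) = Z*Z - 3 = Z**2 - 3 = -3 + Z**2)
((j(5, H(-1))*1)*0 + 36)**2 = (((-3 + 5**2)*1)*0 + 36)**2 = (((-3 + 25)*1)*0 + 36)**2 = ((22*1)*0 + 36)**2 = (22*0 + 36)**2 = (0 + 36)**2 = 36**2 = 1296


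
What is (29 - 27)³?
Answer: 8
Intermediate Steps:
(29 - 27)³ = 2³ = 8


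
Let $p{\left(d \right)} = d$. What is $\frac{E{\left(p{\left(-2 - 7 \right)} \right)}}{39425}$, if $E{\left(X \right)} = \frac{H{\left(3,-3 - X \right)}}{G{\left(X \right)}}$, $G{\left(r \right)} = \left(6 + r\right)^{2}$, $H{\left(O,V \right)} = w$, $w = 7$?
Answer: $\frac{7}{354825} \approx 1.9728 \cdot 10^{-5}$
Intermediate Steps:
$H{\left(O,V \right)} = 7$
$E{\left(X \right)} = \frac{7}{\left(6 + X\right)^{2}}$
$\frac{E{\left(p{\left(-2 - 7 \right)} \right)}}{39425} = \frac{7 \frac{1}{\left(6 - 9\right)^{2}}}{39425} = \frac{7}{\left(6 - 9\right)^{2}} \cdot \frac{1}{39425} = \frac{7}{9} \cdot \frac{1}{39425} = \frac{7}{354825}$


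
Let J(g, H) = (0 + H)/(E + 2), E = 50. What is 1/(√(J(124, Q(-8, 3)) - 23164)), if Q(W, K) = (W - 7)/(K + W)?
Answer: -2*I*√626353/240905 ≈ -0.0065704*I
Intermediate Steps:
Q(W, K) = (-7 + W)/(K + W)
J(g, H) = H/52 (J(g, H) = (0 + H)/(50 + 2) = H/52)
1/(√(J(124, Q(-8, 3)) - 23164)) = 1/(√(((-7 - 8)/(3 - 8))/52 - 23164)) = 1/(√((-15/(-5))/52 - 23164)) = 1/(√((-⅕*(-15))/52 - 23164)) = 1/(√((1/52)*3 - 23164)) = 1/(√(3/52 - 23164)) = 1/(√(-1204525/52)) = 1/(5*I*√626353/26) = -2*I*√626353/240905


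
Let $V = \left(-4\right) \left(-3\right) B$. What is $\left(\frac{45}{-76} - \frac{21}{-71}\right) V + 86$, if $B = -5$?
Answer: $\frac{139999}{1349} \approx 103.78$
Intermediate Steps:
$V = -60$ ($V = \left(-4\right) \left(-3\right) \left(-5\right) = 12 \left(-5\right) = -60$)
$\left(\frac{45}{-76} - \frac{21}{-71}\right) V + 86 = \left(\frac{45}{-76} - \frac{21}{-71}\right) \left(-60\right) + 86 = \left(45 \left(- \frac{1}{76}\right) - - \frac{21}{71}\right) \left(-60\right) + 86 = \left(- \frac{45}{76} + \frac{21}{71}\right) \left(-60\right) + 86 = \left(- \frac{1599}{5396}\right) \left(-60\right) + 86 = \frac{23985}{1349} + 86 = \frac{139999}{1349}$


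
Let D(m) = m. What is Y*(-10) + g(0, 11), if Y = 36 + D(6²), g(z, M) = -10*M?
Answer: -830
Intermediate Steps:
Y = 72 (Y = 36 + 6² = 36 + 36 = 72)
Y*(-10) + g(0, 11) = 72*(-10) - 10*11 = -720 - 110 = -830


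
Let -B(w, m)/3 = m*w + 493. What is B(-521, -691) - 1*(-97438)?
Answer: -984074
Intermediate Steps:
B(w, m) = -1479 - 3*m*w (B(w, m) = -3*(m*w + 493) = -3*(493 + m*w) = -1479 - 3*m*w)
B(-521, -691) - 1*(-97438) = (-1479 - 3*(-691)*(-521)) - 1*(-97438) = (-1479 - 1080033) + 97438 = -1081512 + 97438 = -984074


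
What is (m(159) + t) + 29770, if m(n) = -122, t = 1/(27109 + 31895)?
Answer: 1749350593/59004 ≈ 29648.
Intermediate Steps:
t = 1/59004 ≈ 1.6948e-5
(m(159) + t) + 29770 = (-122 + 1/59004) + 29770 = -7198487/59004 + 29770 = 1749350593/59004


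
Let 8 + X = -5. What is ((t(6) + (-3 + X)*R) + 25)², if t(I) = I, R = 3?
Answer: 289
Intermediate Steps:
X = -13 (X = -8 - 5 = -13)
((t(6) + (-3 + X)*R) + 25)² = ((6 + (-3 - 13)*3) + 25)² = ((6 - 16*3) + 25)² = ((6 - 48) + 25)² = (-42 + 25)² = (-17)² = 289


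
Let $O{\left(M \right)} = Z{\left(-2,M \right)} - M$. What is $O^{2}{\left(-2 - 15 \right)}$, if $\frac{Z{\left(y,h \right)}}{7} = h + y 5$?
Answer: $29584$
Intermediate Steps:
$Z{\left(y,h \right)} = 7 h + 35 y$ ($Z{\left(y,h \right)} = 7 \left(h + y 5\right) = 7 \left(h + 5 y\right) = 7 h + 35 y$)
$O{\left(M \right)} = -70 + 6 M$ ($O{\left(M \right)} = \left(7 M + 35 \left(-2\right)\right) - M = \left(7 M - 70\right) - M = \left(-70 + 7 M\right) - M = -70 + 6 M$)
$O^{2}{\left(-2 - 15 \right)} = \left(-70 + 6 \left(-2 - 15\right)\right)^{2} = \left(-70 + 6 \left(-17\right)\right)^{2} = \left(-70 - 102\right)^{2} = \left(-172\right)^{2} = 29584$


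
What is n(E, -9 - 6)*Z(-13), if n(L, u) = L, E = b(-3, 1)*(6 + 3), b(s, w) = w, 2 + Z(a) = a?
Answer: -135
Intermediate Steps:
Z(a) = -2 + a
E = 9 (E = 1*(6 + 3) = 1*9 = 9)
n(E, -9 - 6)*Z(-13) = 9*(-2 - 13) = 9*(-15) = -135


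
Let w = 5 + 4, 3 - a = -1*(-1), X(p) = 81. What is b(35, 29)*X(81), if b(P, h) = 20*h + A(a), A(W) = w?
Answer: 47709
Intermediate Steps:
a = 2 (a = 3 - (-1)*(-1) = 3 - 1*1 = 3 - 1 = 2)
w = 9
A(W) = 9
b(P, h) = 9 + 20*h (b(P, h) = 20*h + 9 = 9 + 20*h)
b(35, 29)*X(81) = (9 + 20*29)*81 = (9 + 580)*81 = 589*81 = 47709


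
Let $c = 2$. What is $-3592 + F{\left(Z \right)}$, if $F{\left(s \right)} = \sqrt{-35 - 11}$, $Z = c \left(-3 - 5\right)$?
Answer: $-3592 + i \sqrt{46} \approx -3592.0 + 6.7823 i$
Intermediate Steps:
$Z = -16$ ($Z = 2 \left(-3 - 5\right) = 2 \left(-8\right) = -16$)
$F{\left(s \right)} = i \sqrt{46}$ ($F{\left(s \right)} = \sqrt{-46} = i \sqrt{46}$)
$-3592 + F{\left(Z \right)} = -3592 + i \sqrt{46}$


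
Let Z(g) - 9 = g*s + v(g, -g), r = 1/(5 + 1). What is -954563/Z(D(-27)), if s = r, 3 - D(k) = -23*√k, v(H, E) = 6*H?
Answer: -52500965/1087814 + 812333113*I*√3/1087814 ≈ -48.263 + 1293.4*I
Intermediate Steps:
r = ⅙ (r = 1/6 = ⅙ ≈ 0.16667)
D(k) = 3 + 23*√k (D(k) = 3 - (-23)*√k = 3 + 23*√k)
s = ⅙ ≈ 0.16667
Z(g) = 9 + 37*g/6 (Z(g) = 9 + (g*(⅙) + 6*g) = 9 + (g/6 + 6*g) = 9 + 37*g/6)
-954563/Z(D(-27)) = -954563/(9 + 37*(3 + 23*√(-27))/6) = -954563/(9 + 37*(3 + 23*(3*I*√3))/6) = -954563/(9 + 37*(3 + 69*I*√3)/6) = -954563/(9 + (37/2 + 851*I*√3/2)) = -954563/(55/2 + 851*I*√3/2)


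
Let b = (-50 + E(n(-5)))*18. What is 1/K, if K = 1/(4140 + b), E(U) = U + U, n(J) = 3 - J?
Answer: 3528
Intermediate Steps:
E(U) = 2*U
b = -612 (b = (-50 + 2*(3 - 1*(-5)))*18 = (-50 + 2*(3 + 5))*18 = (-50 + 2*8)*18 = (-50 + 16)*18 = -34*18 = -612)
K = 1/3528 (K = 1/(4140 - 612) = 1/3528 ≈ 0.00028345)
1/K = 1/(1/3528) = 3528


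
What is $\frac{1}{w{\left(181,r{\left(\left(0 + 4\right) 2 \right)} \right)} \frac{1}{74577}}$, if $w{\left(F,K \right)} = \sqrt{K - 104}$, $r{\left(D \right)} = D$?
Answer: $- \frac{24859 i \sqrt{6}}{8} \approx - 7611.5 i$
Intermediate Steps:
$w{\left(F,K \right)} = \sqrt{-104 + K}$
$\frac{1}{w{\left(181,r{\left(\left(0 + 4\right) 2 \right)} \right)} \frac{1}{74577}} = \frac{1}{\sqrt{-104 + \left(0 + 4\right) 2} \cdot \frac{1}{74577}} = \frac{1}{\sqrt{-104 + 4 \cdot 2} \cdot \frac{1}{74577}} = \frac{1}{\sqrt{-104 + 8} \cdot \frac{1}{74577}} = \frac{1}{\sqrt{-96} \cdot \frac{1}{74577}} = \frac{1}{4 i \sqrt{6} \cdot \frac{1}{74577}} = \frac{1}{\frac{4}{74577} i \sqrt{6}} = - \frac{24859 i \sqrt{6}}{8}$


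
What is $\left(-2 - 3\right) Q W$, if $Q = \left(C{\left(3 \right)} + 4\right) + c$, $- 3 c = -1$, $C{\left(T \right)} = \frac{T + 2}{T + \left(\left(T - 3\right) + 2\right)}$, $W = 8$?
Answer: $- \frac{640}{3} \approx -213.33$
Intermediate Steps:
$C{\left(T \right)} = \frac{2 + T}{-1 + 2 T}$ ($C{\left(T \right)} = \frac{2 + T}{T + \left(\left(-3 + T\right) + 2\right)} = \frac{2 + T}{T + \left(-1 + T\right)} = \frac{2 + T}{-1 + 2 T}$)
$c = \frac{1}{3}$ ($c = \left(- \frac{1}{3}\right) \left(-1\right) = \frac{1}{3} \approx 0.33333$)
$Q = \frac{16}{3}$ ($Q = \left(\frac{2 + 3}{-1 + 2 \cdot 3} + 4\right) + \frac{1}{3} = \left(\frac{1}{-1 + 6} \cdot 5 + 4\right) + \frac{1}{3} = \left(\frac{1}{5} \cdot 5 + 4\right) + \frac{1}{3} = \left(1 + 4\right) + \frac{1}{3} = 5 + \frac{1}{3} = \frac{16}{3} \approx 5.3333$)
$\left(-2 - 3\right) Q W = \left(-2 - 3\right) \frac{16}{3} \cdot 8 = \left(-5\right) \frac{16}{3} \cdot 8 = \left(- \frac{80}{3}\right) 8 = - \frac{640}{3}$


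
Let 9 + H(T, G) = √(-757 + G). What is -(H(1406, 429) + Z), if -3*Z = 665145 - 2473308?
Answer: -602712 - 2*I*√82 ≈ -6.0271e+5 - 18.111*I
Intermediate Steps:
H(T, G) = -9 + √(-757 + G)
Z = 602721 (Z = -(665145 - 2473308)/3 = -⅓*(-1808163) = 602721)
-(H(1406, 429) + Z) = -((-9 + √(-757 + 429)) + 602721) = -((-9 + √(-328)) + 602721) = -((-9 + 2*I*√82) + 602721) = -(602712 + 2*I*√82) = -602712 - 2*I*√82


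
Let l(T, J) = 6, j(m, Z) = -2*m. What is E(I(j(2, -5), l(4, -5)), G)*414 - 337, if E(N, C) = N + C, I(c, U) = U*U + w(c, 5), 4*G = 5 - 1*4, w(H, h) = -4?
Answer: 26029/2 ≈ 13015.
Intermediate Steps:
G = ¼ (G = (5 - 1*4)/4 = (5 - 4)/4 = (¼)*1 = ¼ ≈ 0.25000)
I(c, U) = -4 + U² (I(c, U) = U*U - 4 = U² - 4 = -4 + U²)
E(N, C) = C + N
E(I(j(2, -5), l(4, -5)), G)*414 - 337 = (¼ + (-4 + 6²))*414 - 337 = (¼ + (-4 + 36))*414 - 337 = (¼ + 32)*414 - 337 = (129/4)*414 - 337 = 26703/2 - 337 = 26029/2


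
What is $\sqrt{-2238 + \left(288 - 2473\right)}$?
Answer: $i \sqrt{4423} \approx 66.506 i$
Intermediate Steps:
$\sqrt{-2238 + \left(288 - 2473\right)} = \sqrt{-2238 - 2185} = \sqrt{-4423} = i \sqrt{4423}$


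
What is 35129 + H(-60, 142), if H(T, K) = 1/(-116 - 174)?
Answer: 10187409/290 ≈ 35129.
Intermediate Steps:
H(T, K) = -1/290 (H(T, K) = 1/(-290) = -1/290)
35129 + H(-60, 142) = 35129 - 1/290 = 10187409/290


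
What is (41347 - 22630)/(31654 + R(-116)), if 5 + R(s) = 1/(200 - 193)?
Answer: 2569/4344 ≈ 0.59139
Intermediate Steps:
R(s) = -34/7 (R(s) = -5 + 1/(200 - 193) = -5 + 1/7 = -5 + ⅐ = -34/7)
(41347 - 22630)/(31654 + R(-116)) = (41347 - 22630)/(31654 - 34/7) = 18717/(221544/7) = 18717*(7/221544) = 2569/4344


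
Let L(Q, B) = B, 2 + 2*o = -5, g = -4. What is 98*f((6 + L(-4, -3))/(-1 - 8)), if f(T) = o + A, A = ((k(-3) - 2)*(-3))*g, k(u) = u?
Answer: -6223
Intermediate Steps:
o = -7/2 (o = -1 + (½)*(-5) = -1 - 5/2 = -7/2 ≈ -3.5000)
A = -60 (A = ((-3 - 2)*(-3))*(-4) = -5*(-3)*(-4) = 15*(-4) = -60)
f(T) = -127/2 (f(T) = -7/2 - 60 = -127/2)
98*f((6 + L(-4, -3))/(-1 - 8)) = 98*(-127/2) = -6223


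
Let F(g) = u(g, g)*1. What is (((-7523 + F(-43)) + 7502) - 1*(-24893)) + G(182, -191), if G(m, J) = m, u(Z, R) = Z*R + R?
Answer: 26860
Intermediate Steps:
u(Z, R) = R + R*Z (u(Z, R) = R*Z + R = R + R*Z)
F(g) = g*(1 + g) (F(g) = (g*(1 + g))*1 = g*(1 + g))
(((-7523 + F(-43)) + 7502) - 1*(-24893)) + G(182, -191) = (((-7523 - 43*(1 - 43)) + 7502) - 1*(-24893)) + 182 = (((-7523 - 43*(-42)) + 7502) + 24893) + 182 = (((-7523 + 1806) + 7502) + 24893) + 182 = ((-5717 + 7502) + 24893) + 182 = (1785 + 24893) + 182 = 26678 + 182 = 26860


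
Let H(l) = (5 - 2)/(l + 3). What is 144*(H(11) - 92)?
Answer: -92520/7 ≈ -13217.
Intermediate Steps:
H(l) = 3/(3 + l)
144*(H(11) - 92) = 144*(3/(3 + 11) - 92) = 144*(3/14 - 92) = 144*(-1285/14) = -92520/7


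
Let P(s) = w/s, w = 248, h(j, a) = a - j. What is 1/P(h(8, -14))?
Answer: -11/124 ≈ -0.088710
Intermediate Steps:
P(s) = 248/s
1/P(h(8, -14)) = 1/(248/(-14 - 1*8)) = 1/(248/(-14 - 8)) = 1/(248/(-22)) = 1/(248*(-1/22)) = 1/(-124/11) = -11/124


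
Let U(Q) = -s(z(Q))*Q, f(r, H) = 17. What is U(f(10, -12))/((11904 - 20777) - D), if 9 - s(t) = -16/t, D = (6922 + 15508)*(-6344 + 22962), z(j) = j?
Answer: 169/372750613 ≈ 4.5339e-7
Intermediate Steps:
D = 372741740 (D = 22430*16618 = 372741740)
s(t) = 9 + 16/t (s(t) = 9 - (-16)/t = 9 + 16/t)
U(Q) = -Q*(9 + 16/Q) (U(Q) = -(9 + 16/Q)*Q = -Q*(9 + 16/Q))
U(f(10, -12))/((11904 - 20777) - D) = (-16 - 9*17)/((11904 - 20777) - 1*372741740) = (-16 - 153)/(-8873 - 372741740) = -169/(-372750613) = -169*(-1/372750613) = 169/372750613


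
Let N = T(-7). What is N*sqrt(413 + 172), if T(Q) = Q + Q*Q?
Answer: 126*sqrt(65) ≈ 1015.8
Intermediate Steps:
T(Q) = Q + Q**2
N = 42 (N = -7*(1 - 7) = -7*(-6) = 42)
N*sqrt(413 + 172) = 42*sqrt(413 + 172) = 42*sqrt(585) = 42*(3*sqrt(65)) = 126*sqrt(65)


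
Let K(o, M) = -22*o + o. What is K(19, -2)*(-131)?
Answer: 52269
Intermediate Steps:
K(o, M) = -21*o
K(19, -2)*(-131) = -21*19*(-131) = -399*(-131) = 52269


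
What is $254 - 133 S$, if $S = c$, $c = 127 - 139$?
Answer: $1850$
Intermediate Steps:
$c = -12$ ($c = 127 - 139 = -12$)
$S = -12$
$254 - 133 S = 254 - -1596 = 254 + 1596 = 1850$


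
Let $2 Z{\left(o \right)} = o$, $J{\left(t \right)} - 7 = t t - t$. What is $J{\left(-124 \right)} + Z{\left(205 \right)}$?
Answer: $\frac{31219}{2} \approx 15610.0$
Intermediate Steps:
$J{\left(t \right)} = 7 + t^{2} - t$ ($J{\left(t \right)} = 7 - \left(t - t t\right) = 7 + \left(t^{2} - t\right) = 7 + t^{2} - t$)
$Z{\left(o \right)} = \frac{o}{2}$
$J{\left(-124 \right)} + Z{\left(205 \right)} = \left(7 + \left(-124\right)^{2} - -124\right) + \frac{1}{2} \cdot 205 = \left(7 + 15376 + 124\right) + \frac{205}{2} = 15507 + \frac{205}{2} = \frac{31219}{2}$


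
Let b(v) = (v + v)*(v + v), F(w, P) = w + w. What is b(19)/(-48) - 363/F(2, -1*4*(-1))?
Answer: -725/6 ≈ -120.83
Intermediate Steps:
F(w, P) = 2*w
b(v) = 4*v² (b(v) = (2*v)*(2*v) = 4*v²)
b(19)/(-48) - 363/F(2, -1*4*(-1)) = (4*19²)/(-48) - 363/(2*2) = (4*361)*(-1/48) - 363/4 = 1444*(-1/48) - 363*¼ = -361/12 - 363/4 = -725/6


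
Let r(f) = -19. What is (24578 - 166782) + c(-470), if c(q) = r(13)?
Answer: -142223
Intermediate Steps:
c(q) = -19
(24578 - 166782) + c(-470) = (24578 - 166782) - 19 = -142204 - 19 = -142223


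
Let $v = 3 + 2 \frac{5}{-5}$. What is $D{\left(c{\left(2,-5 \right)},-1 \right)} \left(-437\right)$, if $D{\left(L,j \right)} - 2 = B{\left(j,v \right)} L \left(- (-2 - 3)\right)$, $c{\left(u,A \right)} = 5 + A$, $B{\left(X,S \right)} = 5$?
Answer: $-874$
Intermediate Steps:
$v = 1$ ($v = 3 + 2 \cdot 5 \left(- \frac{1}{5}\right) = 3 + 2 \left(-1\right) = 3 - 2 = 1$)
$D{\left(L,j \right)} = 2 + 25 L$ ($D{\left(L,j \right)} = 2 + 5 L \left(- (-2 - 3)\right) = 2 + 5 L \left(\left(-1\right) \left(-5\right)\right) = 2 + 5 L 5 = 2 + 25 L$)
$D{\left(c{\left(2,-5 \right)},-1 \right)} \left(-437\right) = \left(2 + 25 \left(5 - 5\right)\right) \left(-437\right) = \left(2 + 25 \cdot 0\right) \left(-437\right) = \left(2 + 0\right) \left(-437\right) = 2 \left(-437\right) = -874$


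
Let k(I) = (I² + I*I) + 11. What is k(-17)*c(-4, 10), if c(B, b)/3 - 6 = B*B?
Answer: 38874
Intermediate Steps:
c(B, b) = 18 + 3*B² (c(B, b) = 18 + 3*(B*B) = 18 + 3*B²)
k(I) = 11 + 2*I² (k(I) = (I² + I²) + 11 = 2*I² + 11 = 11 + 2*I²)
k(-17)*c(-4, 10) = (11 + 2*(-17)²)*(18 + 3*(-4)²) = (11 + 2*289)*(18 + 3*16) = (11 + 578)*(18 + 48) = 589*66 = 38874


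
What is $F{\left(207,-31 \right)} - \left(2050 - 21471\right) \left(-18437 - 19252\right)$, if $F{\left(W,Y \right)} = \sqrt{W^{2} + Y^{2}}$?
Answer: $-731958069 + \sqrt{43810} \approx -7.3196 \cdot 10^{8}$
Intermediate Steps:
$F{\left(207,-31 \right)} - \left(2050 - 21471\right) \left(-18437 - 19252\right) = \sqrt{207^{2} + \left(-31\right)^{2}} - \left(2050 - 21471\right) \left(-18437 - 19252\right) = \sqrt{42849 + 961} - \left(-19421\right) \left(-37689\right) = \sqrt{43810} - 731958069 = -731958069 + \sqrt{43810}$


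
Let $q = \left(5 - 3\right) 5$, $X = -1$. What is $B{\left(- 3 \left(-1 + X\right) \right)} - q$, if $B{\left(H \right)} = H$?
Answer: $-4$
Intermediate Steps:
$q = 10$ ($q = 2 \cdot 5 = 10$)
$B{\left(- 3 \left(-1 + X\right) \right)} - q = - 3 \left(-1 - 1\right) - 10 = \left(-3\right) \left(-2\right) - 10 = 6 - 10 = -4$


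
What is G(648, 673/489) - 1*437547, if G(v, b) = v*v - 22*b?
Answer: -8642233/489 ≈ -17673.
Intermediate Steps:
G(v, b) = v**2 - 22*b
G(648, 673/489) - 1*437547 = (648**2 - 14806/489) - 1*437547 = (419904 - 14806/489) - 437547 = 205318250/489 - 437547 = -8642233/489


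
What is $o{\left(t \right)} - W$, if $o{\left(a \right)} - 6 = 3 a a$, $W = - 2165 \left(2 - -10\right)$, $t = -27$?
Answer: $28173$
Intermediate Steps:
$W = -25980$ ($W = - 2165 \left(2 + 10\right) = \left(-2165\right) 12 = -25980$)
$o{\left(a \right)} = 6 + 3 a^{2}$ ($o{\left(a \right)} = 6 + 3 a a = 6 + 3 a^{2}$)
$o{\left(t \right)} - W = \left(6 + 3 \left(-27\right)^{2}\right) - -25980 = \left(6 + 3 \cdot 729\right) + 25980 = \left(6 + 2187\right) + 25980 = 2193 + 25980 = 28173$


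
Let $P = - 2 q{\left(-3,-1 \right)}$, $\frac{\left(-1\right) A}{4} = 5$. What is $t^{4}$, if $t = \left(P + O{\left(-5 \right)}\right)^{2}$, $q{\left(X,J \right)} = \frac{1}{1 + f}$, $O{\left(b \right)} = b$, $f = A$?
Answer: $\frac{5595818096650401}{16983563041} \approx 3.2948 \cdot 10^{5}$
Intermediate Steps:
$A = -20$ ($A = \left(-4\right) 5 = -20$)
$f = -20$
$q{\left(X,J \right)} = - \frac{1}{19}$ ($q{\left(X,J \right)} = \frac{1}{1 - 20} = \frac{1}{-19} = - \frac{1}{19}$)
$P = \frac{2}{19}$ ($P = \left(-2\right) \left(- \frac{1}{19}\right) = \frac{2}{19} \approx 0.10526$)
$t = \frac{8649}{361}$ ($t = \left(\frac{2}{19} - 5\right)^{2} = \left(- \frac{93}{19}\right)^{2} = \frac{8649}{361} \approx 23.958$)
$t^{4} = \left(\frac{8649}{361}\right)^{4} = \frac{5595818096650401}{16983563041}$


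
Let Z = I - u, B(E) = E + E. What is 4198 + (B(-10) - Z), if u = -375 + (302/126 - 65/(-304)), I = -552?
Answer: 83456959/19152 ≈ 4357.6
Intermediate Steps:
B(E) = 2*E
u = -7132001/19152 (u = -375 + (302*(1/126) - 65*(-1/304)) = -375 + (151/63 + 65/304) = -375 + 49999/19152 = -7132001/19152 ≈ -372.39)
Z = -3439903/19152 (Z = -552 - 1*(-7132001/19152) = -552 + 7132001/19152 = -3439903/19152 ≈ -179.61)
4198 + (B(-10) - Z) = 4198 + (2*(-10) - 1*(-3439903/19152)) = 4198 + (-20 + 3439903/19152) = 4198 + 3056863/19152 = 83456959/19152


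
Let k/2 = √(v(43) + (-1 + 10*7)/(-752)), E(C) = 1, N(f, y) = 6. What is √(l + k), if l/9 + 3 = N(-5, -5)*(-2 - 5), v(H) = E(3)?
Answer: √(-3578580 + 94*√32101)/94 ≈ 20.077*I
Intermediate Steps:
v(H) = 1
l = -405 (l = -27 + 9*(6*(-2 - 5)) = -27 + 9*(6*(-7)) = -27 + 9*(-42) = -27 - 378 = -405)
k = √32101/94 (k = 2*√(1 + (-1 + 10*7)/(-752)) = 2*√(1 + (-1 + 70)*(-1/752)) = 2*√(1 + 69*(-1/752)) = 2*√(1 - 69/752) = 2*√(683/752) = 2*(√32101/188) = √32101/94 ≈ 1.9060)
√(l + k) = √(-405 + √32101/94)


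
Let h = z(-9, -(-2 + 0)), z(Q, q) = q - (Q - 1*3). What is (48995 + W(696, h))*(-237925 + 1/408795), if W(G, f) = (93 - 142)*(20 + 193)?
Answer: -3750249417320692/408795 ≈ -9.1739e+9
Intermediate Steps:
z(Q, q) = 3 + q - Q (z(Q, q) = q - (Q - 3) = q - (-3 + Q) = q + (3 - Q) = 3 + q - Q)
h = 14 (h = 3 - (-2 + 0) - 1*(-9) = 3 - 1*(-2) + 9 = 3 + 2 + 9 = 14)
W(G, f) = -10437 (W(G, f) = -49*213 = -10437)
(48995 + W(696, h))*(-237925 + 1/408795) = (48995 - 10437)*(-237925 + 1/408795) = 38558*(-237925 + 1/408795) = 38558*(-97262550374/408795) = -3750249417320692/408795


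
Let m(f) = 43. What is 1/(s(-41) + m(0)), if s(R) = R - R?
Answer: 1/43 ≈ 0.023256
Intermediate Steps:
s(R) = 0
1/(s(-41) + m(0)) = 1/(0 + 43) = 1/43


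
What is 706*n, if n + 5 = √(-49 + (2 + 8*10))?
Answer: -3530 + 706*√33 ≈ 525.66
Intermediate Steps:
n = -5 + √33 (n = -5 + √(-49 + (2 + 8*10)) = -5 + √(-49 + (2 + 80)) = -5 + √(-49 + 82) = -5 + √33 ≈ 0.74456)
706*n = 706*(-5 + √33) = -3530 + 706*√33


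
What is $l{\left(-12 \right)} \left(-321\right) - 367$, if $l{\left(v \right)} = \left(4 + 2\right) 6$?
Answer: $-11923$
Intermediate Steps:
$l{\left(v \right)} = 36$ ($l{\left(v \right)} = 6 \cdot 6 = 36$)
$l{\left(-12 \right)} \left(-321\right) - 367 = 36 \left(-321\right) - 367 = -11556 - 367 = -11923$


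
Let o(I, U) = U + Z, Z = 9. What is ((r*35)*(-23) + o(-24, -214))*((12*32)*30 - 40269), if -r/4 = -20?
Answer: 1857329145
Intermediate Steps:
r = 80 (r = -4*(-20) = 80)
o(I, U) = 9 + U (o(I, U) = U + 9 = 9 + U)
((r*35)*(-23) + o(-24, -214))*((12*32)*30 - 40269) = ((80*35)*(-23) + (9 - 214))*((12*32)*30 - 40269) = (2800*(-23) - 205)*(384*30 - 40269) = (-64400 - 205)*(11520 - 40269) = -64605*(-28749) = 1857329145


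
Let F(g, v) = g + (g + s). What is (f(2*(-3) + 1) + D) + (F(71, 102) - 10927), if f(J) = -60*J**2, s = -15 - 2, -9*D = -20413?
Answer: -90305/9 ≈ -10034.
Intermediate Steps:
D = 20413/9 (D = -1/9*(-20413) = 20413/9 ≈ 2268.1)
s = -17
F(g, v) = -17 + 2*g (F(g, v) = g + (g - 17) = g + (-17 + g) = -17 + 2*g)
(f(2*(-3) + 1) + D) + (F(71, 102) - 10927) = (-60*(2*(-3) + 1)**2 + 20413/9) + ((-17 + 2*71) - 10927) = (-60*(-6 + 1)**2 + 20413/9) + ((-17 + 142) - 10927) = (-60*(-5)**2 + 20413/9) + (125 - 10927) = (-60*25 + 20413/9) - 10802 = (-1500 + 20413/9) - 10802 = 6913/9 - 10802 = -90305/9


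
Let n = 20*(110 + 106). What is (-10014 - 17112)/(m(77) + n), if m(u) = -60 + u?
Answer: -27126/4337 ≈ -6.2546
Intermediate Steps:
n = 4320 (n = 20*216 = 4320)
(-10014 - 17112)/(m(77) + n) = (-10014 - 17112)/((-60 + 77) + 4320) = -27126/(17 + 4320) = -27126/4337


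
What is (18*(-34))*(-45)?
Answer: 27540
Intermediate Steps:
(18*(-34))*(-45) = -612*(-45) = 27540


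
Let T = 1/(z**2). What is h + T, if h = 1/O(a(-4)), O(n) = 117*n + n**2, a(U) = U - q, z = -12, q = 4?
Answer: 91/15696 ≈ 0.0057977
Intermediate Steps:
a(U) = -4 + U (a(U) = U - 1*4 = U - 4 = -4 + U)
O(n) = n**2 + 117*n
T = 1/144 (T = 1/((-12)**2) = 1/144 ≈ 0.0069444)
h = -1/872 (h = 1/((-4 - 4)*(117 + (-4 - 4))) = 1/(-8*(117 - 8)) = 1/(-8*109) = 1/(-872) = -1/872 ≈ -0.0011468)
h + T = -1/872 + 1/144 = 91/15696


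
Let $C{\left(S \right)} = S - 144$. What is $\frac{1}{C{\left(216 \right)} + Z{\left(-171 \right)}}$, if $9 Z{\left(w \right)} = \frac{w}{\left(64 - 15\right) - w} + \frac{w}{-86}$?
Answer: $\frac{9460}{682393} \approx 0.013863$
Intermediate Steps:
$C{\left(S \right)} = -144 + S$ ($C{\left(S \right)} = S - 144 = -144 + S$)
$Z{\left(w \right)} = - \frac{w}{774} + \frac{w}{9 \left(49 - w\right)}$ ($Z{\left(w \right)} = \frac{\frac{w}{\left(64 - 15\right) - w} + \frac{w}{-86}}{9} = \frac{\frac{w}{\left(64 - 15\right) - w} + w \left(- \frac{1}{86}\right)}{9} = \frac{\frac{w}{49 - w} - \frac{w}{86}}{9} = \frac{- \frac{w}{86} + \frac{w}{49 - w}}{9} = - \frac{w}{774} + \frac{w}{9 \left(49 - w\right)}$)
$\frac{1}{C{\left(216 \right)} + Z{\left(-171 \right)}} = \frac{1}{\left(-144 + 216\right) - - \frac{171 \left(37 - 171\right)}{-37926 + 774 \left(-171\right)}} = \frac{1}{72 - \left(-171\right) \frac{1}{-37926 - 132354} \left(-134\right)} = \frac{1}{72 - \left(-171\right) \frac{1}{-170280} \left(-134\right)} = \frac{1}{72 - \left(-171\right) \left(- \frac{1}{170280}\right) \left(-134\right)} = \frac{1}{72 + \frac{1273}{9460}} = \frac{1}{\frac{682393}{9460}} = \frac{9460}{682393}$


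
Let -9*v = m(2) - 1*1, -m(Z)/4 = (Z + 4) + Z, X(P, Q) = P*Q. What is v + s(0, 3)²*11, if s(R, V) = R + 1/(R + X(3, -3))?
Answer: 308/81 ≈ 3.8025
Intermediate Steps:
m(Z) = -16 - 8*Z (m(Z) = -4*((Z + 4) + Z) = -4*((4 + Z) + Z) = -4*(4 + 2*Z) = -16 - 8*Z)
s(R, V) = R + 1/(-9 + R) (s(R, V) = R + 1/(R + 3*(-3)) = R + 1/(R - 9) = R + 1/(-9 + R))
v = 11/3 (v = -((-16 - 8*2) - 1*1)/9 = -((-16 - 16) - 1)/9 = -(-32 - 1)/9 = -⅑*(-33) = 11/3 ≈ 3.6667)
v + s(0, 3)²*11 = 11/3 + ((1 + 0² - 9*0)/(-9 + 0))²*11 = 11/3 + ((1 + 0 + 0)/(-9))²*11 = 11/3 + (-⅑*1)²*11 = 11/3 + (-⅑)²*11 = 11/3 + (1/81)*11 = 11/3 + 11/81 = 308/81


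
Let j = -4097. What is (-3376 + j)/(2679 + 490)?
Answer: -7473/3169 ≈ -2.3582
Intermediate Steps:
(-3376 + j)/(2679 + 490) = (-3376 - 4097)/(2679 + 490) = -7473/3169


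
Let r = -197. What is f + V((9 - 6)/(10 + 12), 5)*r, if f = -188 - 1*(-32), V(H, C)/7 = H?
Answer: -7569/22 ≈ -344.05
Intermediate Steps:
V(H, C) = 7*H
f = -156 (f = -188 + 32 = -156)
f + V((9 - 6)/(10 + 12), 5)*r = -156 + (7*((9 - 6)/(10 + 12)))*(-197) = -156 + (7*(3/22))*(-197) = -156 + (21/22)*(-197) = -156 - 4137/22 = -7569/22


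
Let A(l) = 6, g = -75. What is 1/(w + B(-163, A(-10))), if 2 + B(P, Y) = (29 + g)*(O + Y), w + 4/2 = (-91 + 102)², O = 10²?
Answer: -1/4759 ≈ -0.00021013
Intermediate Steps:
O = 100
w = 119 (w = -2 + (-91 + 102)² = -2 + 11² = -2 + 121 = 119)
B(P, Y) = -4602 - 46*Y (B(P, Y) = -2 + (29 - 75)*(100 + Y) = -2 - 46*(100 + Y) = -2 + (-4600 - 46*Y) = -4602 - 46*Y)
1/(w + B(-163, A(-10))) = 1/(119 + (-4602 - 46*6)) = 1/(119 + (-4602 - 276)) = 1/(119 - 4878) = 1/(-4759) = -1/4759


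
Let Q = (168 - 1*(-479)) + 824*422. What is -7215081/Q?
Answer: -2405027/116125 ≈ -20.711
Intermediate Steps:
Q = 348375 (Q = (168 + 479) + 347728 = 647 + 347728 = 348375)
-7215081/Q = -7215081/348375 = -7215081*1/348375 = -2405027/116125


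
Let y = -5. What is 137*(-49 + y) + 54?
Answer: -7344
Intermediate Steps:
137*(-49 + y) + 54 = 137*(-49 - 5) + 54 = 137*(-54) + 54 = -7398 + 54 = -7344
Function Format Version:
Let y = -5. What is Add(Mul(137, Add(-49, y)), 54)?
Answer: -7344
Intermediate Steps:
Add(Mul(137, Add(-49, y)), 54) = Add(Mul(137, Add(-49, -5)), 54) = Add(Mul(137, -54), 54) = Add(-7398, 54) = -7344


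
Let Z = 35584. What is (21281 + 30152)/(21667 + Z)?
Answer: 51433/57251 ≈ 0.89838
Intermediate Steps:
(21281 + 30152)/(21667 + Z) = (21281 + 30152)/(21667 + 35584) = 51433/57251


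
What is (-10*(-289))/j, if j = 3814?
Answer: 1445/1907 ≈ 0.75773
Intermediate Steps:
(-10*(-289))/j = -10*(-289)/3814 = 2890*(1/3814) = 1445/1907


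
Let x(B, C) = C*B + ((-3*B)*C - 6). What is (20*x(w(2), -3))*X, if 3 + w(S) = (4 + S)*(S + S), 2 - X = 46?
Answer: -105600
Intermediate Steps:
X = -44 (X = 2 - 1*46 = 2 - 46 = -44)
w(S) = -3 + 2*S*(4 + S) (w(S) = -3 + (4 + S)*(S + S) = -3 + (4 + S)*(2*S) = -3 + 2*S*(4 + S))
x(B, C) = -6 - 2*B*C (x(B, C) = B*C + (-3*B*C - 6) = B*C + (-6 - 3*B*C) = -6 - 2*B*C)
(20*x(w(2), -3))*X = (20*(-6 - 2*(-3 + 2*2**2 + 8*2)*(-3)))*(-44) = (20*(-6 - 2*(-3 + 2*4 + 16)*(-3)))*(-44) = (20*(-6 - 2*(-3 + 8 + 16)*(-3)))*(-44) = (20*(-6 - 2*21*(-3)))*(-44) = (20*(-6 + 126))*(-44) = (20*120)*(-44) = 2400*(-44) = -105600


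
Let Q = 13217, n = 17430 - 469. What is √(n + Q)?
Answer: √30178 ≈ 173.72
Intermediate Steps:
n = 16961
√(n + Q) = √(16961 + 13217) = √30178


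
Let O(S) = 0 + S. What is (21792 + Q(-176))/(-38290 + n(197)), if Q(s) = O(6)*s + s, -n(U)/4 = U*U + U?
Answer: -10280/97157 ≈ -0.10581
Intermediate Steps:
O(S) = S
n(U) = -4*U - 4*U**2 (n(U) = -4*(U*U + U) = -4*(U**2 + U) = -4*(U + U**2) = -4*U - 4*U**2)
Q(s) = 7*s (Q(s) = 6*s + s = 7*s)
(21792 + Q(-176))/(-38290 + n(197)) = (21792 + 7*(-176))/(-38290 - 4*197*(1 + 197)) = (21792 - 1232)/(-38290 - 4*197*198) = 20560/(-38290 - 156024) = 20560/(-194314) = 20560*(-1/194314) = -10280/97157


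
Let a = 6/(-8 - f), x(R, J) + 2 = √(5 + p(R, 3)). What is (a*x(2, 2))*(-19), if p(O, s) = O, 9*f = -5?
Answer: -2052/67 + 1026*√7/67 ≈ 9.8887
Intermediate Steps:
f = -5/9 (f = (⅑)*(-5) = -5/9 ≈ -0.55556)
x(R, J) = -2 + √(5 + R)
a = -54/67 (a = 6/(-8 - 1*(-5/9)) = 6/(-8 + 5/9) = 6/(-67/9) = 6*(-9/67) = -54/67 ≈ -0.80597)
(a*x(2, 2))*(-19) = -54*(-2 + √(5 + 2))/67*(-19) = -54*(-2 + √7)/67*(-19) = (108/67 - 54*√7/67)*(-19) = -2052/67 + 1026*√7/67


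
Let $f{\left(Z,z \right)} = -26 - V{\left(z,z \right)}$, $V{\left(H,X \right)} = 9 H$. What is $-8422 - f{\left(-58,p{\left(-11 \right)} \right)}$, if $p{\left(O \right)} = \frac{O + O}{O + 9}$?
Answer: $-8297$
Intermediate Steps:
$p{\left(O \right)} = \frac{2 O}{9 + O}$
$f{\left(Z,z \right)} = -26 - 9 z$
$-8422 - f{\left(-58,p{\left(-11 \right)} \right)} = -8422 - \left(-26 - 9 \cdot 2 \left(-11\right) \frac{1}{9 - 11}\right) = -8422 - \left(-26 - 9 \cdot 2 \left(-11\right) \frac{1}{-2}\right) = -8422 - \left(-26 - 9 \cdot 2 \left(-11\right) \left(- \frac{1}{2}\right)\right) = -8422 - \left(-26 - 99\right) = -8422 - -125 = -8422 + 125 = -8297$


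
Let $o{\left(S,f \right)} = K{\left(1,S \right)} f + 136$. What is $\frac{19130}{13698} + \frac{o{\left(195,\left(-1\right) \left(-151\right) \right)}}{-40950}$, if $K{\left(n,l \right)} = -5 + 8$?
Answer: $\frac{14357507}{10387650} \approx 1.3822$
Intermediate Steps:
$K{\left(n,l \right)} = 3$
$o{\left(S,f \right)} = 136 + 3 f$ ($o{\left(S,f \right)} = 3 f + 136 = 136 + 3 f$)
$\frac{19130}{13698} + \frac{o{\left(195,\left(-1\right) \left(-151\right) \right)}}{-40950} = \frac{19130}{13698} + \frac{136 + 3 \left(\left(-1\right) \left(-151\right)\right)}{-40950} = 19130 \cdot \frac{1}{13698} + \left(136 + 3 \cdot 151\right) \left(- \frac{1}{40950}\right) = \frac{9565}{6849} + \left(136 + 453\right) \left(- \frac{1}{40950}\right) = \frac{9565}{6849} + 589 \left(- \frac{1}{40950}\right) = \frac{9565}{6849} - \frac{589}{40950} = \frac{14357507}{10387650}$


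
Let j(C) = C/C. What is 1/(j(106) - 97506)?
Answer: -1/97505 ≈ -1.0256e-5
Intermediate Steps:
j(C) = 1
1/(j(106) - 97506) = 1/(1 - 97506) = 1/(-97505) = -1/97505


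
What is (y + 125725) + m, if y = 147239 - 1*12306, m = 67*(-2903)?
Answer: 66157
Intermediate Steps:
m = -194501
y = 134933 (y = 147239 - 12306 = 134933)
(y + 125725) + m = (134933 + 125725) - 194501 = 260658 - 194501 = 66157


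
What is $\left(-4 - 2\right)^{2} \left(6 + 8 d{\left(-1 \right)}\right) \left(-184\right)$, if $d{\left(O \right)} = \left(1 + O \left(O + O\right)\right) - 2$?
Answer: $-92736$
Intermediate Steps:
$d{\left(O \right)} = -1 + 2 O^{2}$ ($d{\left(O \right)} = \left(1 + O 2 O\right) - 2 = \left(1 + 2 O^{2}\right) - 2 = -1 + 2 O^{2}$)
$\left(-4 - 2\right)^{2} \left(6 + 8 d{\left(-1 \right)}\right) \left(-184\right) = \left(-4 - 2\right)^{2} \left(6 + 8 \left(-1 + 2 \left(-1\right)^{2}\right)\right) \left(-184\right) = \left(-6\right)^{2} \left(6 + 8 \left(-1 + 2 \cdot 1\right)\right) \left(-184\right) = 36 \left(6 + 8 \left(-1 + 2\right)\right) \left(-184\right) = 36 \left(6 + 8 \cdot 1\right) \left(-184\right) = 36 \left(6 + 8\right) \left(-184\right) = 36 \cdot 14 \left(-184\right) = 504 \left(-184\right) = -92736$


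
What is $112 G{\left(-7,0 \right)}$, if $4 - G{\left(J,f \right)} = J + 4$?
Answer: $784$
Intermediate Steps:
$G{\left(J,f \right)} = - J$ ($G{\left(J,f \right)} = 4 - \left(J + 4\right) = 4 - \left(4 + J\right) = - J$)
$112 G{\left(-7,0 \right)} = 112 \left(\left(-1\right) \left(-7\right)\right) = 112 \cdot 7 = 784$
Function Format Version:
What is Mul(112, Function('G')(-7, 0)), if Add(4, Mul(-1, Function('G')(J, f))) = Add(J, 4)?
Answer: 784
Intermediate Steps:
Function('G')(J, f) = Mul(-1, J) (Function('G')(J, f) = Add(4, Mul(-1, Add(J, 4))) = Add(4, Mul(-1, Add(4, J))) = Add(4, Add(-4, Mul(-1, J))) = Mul(-1, J))
Mul(112, Function('G')(-7, 0)) = Mul(112, Mul(-1, -7)) = Mul(112, 7) = 784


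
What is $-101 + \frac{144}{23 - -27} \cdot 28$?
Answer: $- \frac{509}{25} \approx -20.36$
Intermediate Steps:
$-101 + \frac{144}{23 - -27} \cdot 28 = -101 + \frac{144}{23 + 27} \cdot 28 = -101 + \frac{144}{50} \cdot 28 = -101 + 144 \cdot \frac{1}{50} \cdot 28 = -101 + \frac{72}{25} \cdot 28 = -101 + \frac{2016}{25} = - \frac{509}{25}$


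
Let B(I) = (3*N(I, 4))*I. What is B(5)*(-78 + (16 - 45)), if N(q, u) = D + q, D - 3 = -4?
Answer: -6420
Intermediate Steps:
D = -1 (D = 3 - 4 = -1)
N(q, u) = -1 + q
B(I) = I*(-3 + 3*I) (B(I) = (3*(-1 + I))*I = (-3 + 3*I)*I = I*(-3 + 3*I))
B(5)*(-78 + (16 - 45)) = (3*5*(-1 + 5))*(-78 + (16 - 45)) = (3*5*4)*(-78 - 29) = 60*(-107) = -6420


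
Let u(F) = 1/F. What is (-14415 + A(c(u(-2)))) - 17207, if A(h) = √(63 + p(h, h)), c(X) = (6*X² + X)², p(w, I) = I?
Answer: -31614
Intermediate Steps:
c(X) = (X + 6*X²)²
A(h) = √(63 + h)
(-14415 + A(c(u(-2)))) - 17207 = (-14415 + √(63 + (1/(-2))²*(1 + 6/(-2))²)) - 17207 = (-14415 + √(63 + (-½)²*(1 + 6*(-½))²)) - 17207 = (-14415 + √(63 + (1 - 3)²/4)) - 17207 = (-14415 + √(63 + (¼)*(-2)²)) - 17207 = (-14415 + √(63 + (¼)*4)) - 17207 = (-14415 + √(63 + 1)) - 17207 = (-14415 + √64) - 17207 = (-14415 + 8) - 17207 = -14407 - 17207 = -31614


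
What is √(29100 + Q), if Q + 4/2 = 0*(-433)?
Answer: √29098 ≈ 170.58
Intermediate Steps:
Q = -2 (Q = -2 + 0*(-433) = -2 + 0 = -2)
√(29100 + Q) = √(29100 - 2) = √29098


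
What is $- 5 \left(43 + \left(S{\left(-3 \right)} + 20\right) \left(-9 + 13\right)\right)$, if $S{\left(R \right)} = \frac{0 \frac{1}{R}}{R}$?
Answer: $-615$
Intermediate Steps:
$S{\left(R \right)} = 0$ ($S{\left(R \right)} = \frac{0}{R} = 0$)
$- 5 \left(43 + \left(S{\left(-3 \right)} + 20\right) \left(-9 + 13\right)\right) = - 5 \left(43 + \left(0 + 20\right) \left(-9 + 13\right)\right) = - 5 \left(43 + 20 \cdot 4\right) = - 5 \left(43 + 80\right) = \left(-5\right) 123 = -615$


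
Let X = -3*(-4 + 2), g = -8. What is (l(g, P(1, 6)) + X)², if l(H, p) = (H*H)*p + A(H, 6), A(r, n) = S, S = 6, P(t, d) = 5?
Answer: 110224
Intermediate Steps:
A(r, n) = 6
l(H, p) = 6 + p*H² (l(H, p) = (H*H)*p + 6 = H²*p + 6 = p*H² + 6 = 6 + p*H²)
X = 6 (X = -3*(-2) = 6)
(l(g, P(1, 6)) + X)² = ((6 + 5*(-8)²) + 6)² = ((6 + 5*64) + 6)² = ((6 + 320) + 6)² = (326 + 6)² = 332² = 110224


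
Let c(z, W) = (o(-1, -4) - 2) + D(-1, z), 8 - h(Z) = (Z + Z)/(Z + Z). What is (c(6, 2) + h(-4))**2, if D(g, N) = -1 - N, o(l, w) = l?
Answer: 9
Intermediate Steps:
h(Z) = 7 (h(Z) = 8 - (Z + Z)/(Z + Z) = 8 - 2*Z/(2*Z) = 8 - 2*Z*1/(2*Z) = 8 - 1*1 = 8 - 1 = 7)
c(z, W) = -4 - z (c(z, W) = (-1 - 2) + (-1 - z) = -3 + (-1 - z) = -4 - z)
(c(6, 2) + h(-4))**2 = ((-4 - 1*6) + 7)**2 = ((-4 - 6) + 7)**2 = (-10 + 7)**2 = (-3)**2 = 9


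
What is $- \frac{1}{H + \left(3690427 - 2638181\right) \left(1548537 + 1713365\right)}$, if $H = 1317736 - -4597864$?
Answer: $- \frac{1}{3432329247492} \approx -2.9135 \cdot 10^{-13}$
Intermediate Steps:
$H = 5915600$ ($H = 1317736 + 4597864 = 5915600$)
$- \frac{1}{H + \left(3690427 - 2638181\right) \left(1548537 + 1713365\right)} = - \frac{1}{5915600 + \left(3690427 - 2638181\right) \left(1548537 + 1713365\right)} = - \frac{1}{5915600 + 1052246 \cdot 3261902} = - \frac{1}{5915600 + 3432323331892} = - \frac{1}{3432329247492}$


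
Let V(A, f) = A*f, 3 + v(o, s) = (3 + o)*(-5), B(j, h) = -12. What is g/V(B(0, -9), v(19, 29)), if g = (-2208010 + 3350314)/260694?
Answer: 47596/14729211 ≈ 0.0032314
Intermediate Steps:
v(o, s) = -18 - 5*o (v(o, s) = -3 + (3 + o)*(-5) = -3 + (-15 - 5*o) = -18 - 5*o)
g = 190384/43449 (g = 1142304*(1/260694) = 190384/43449 ≈ 4.3818)
g/V(B(0, -9), v(19, 29)) = 190384/(43449*((-12*(-18 - 5*19)))) = 190384/(43449*((-12*(-18 - 95)))) = 190384/(43449*((-12*(-113)))) = (190384/43449)/1356 = (190384/43449)*(1/1356) = 47596/14729211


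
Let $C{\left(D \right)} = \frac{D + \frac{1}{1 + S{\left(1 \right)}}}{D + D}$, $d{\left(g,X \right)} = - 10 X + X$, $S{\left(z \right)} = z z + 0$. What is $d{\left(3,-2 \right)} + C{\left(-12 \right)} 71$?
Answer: $\frac{2497}{48} \approx 52.021$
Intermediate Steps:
$S{\left(z \right)} = z^{2}$ ($S{\left(z \right)} = z^{2} + 0 = z^{2}$)
$d{\left(g,X \right)} = - 9 X$
$C{\left(D \right)} = \frac{\frac{1}{2} + D}{2 D}$ ($C{\left(D \right)} = \frac{D + \frac{1}{1 + 1^{2}}}{D + D} = \frac{D + \frac{1}{1 + 1}}{2 D} = \left(D + \frac{1}{2}\right) \frac{1}{2 D} = \left(\frac{1}{2} + D\right) \frac{1}{2 D} = \frac{\frac{1}{2} + D}{2 D}$)
$d{\left(3,-2 \right)} + C{\left(-12 \right)} 71 = \left(-9\right) \left(-2\right) + \frac{1 + 2 \left(-12\right)}{4 \left(-12\right)} 71 = 18 + \frac{1}{4} \left(- \frac{1}{12}\right) \left(1 - 24\right) 71 = 18 + \frac{1}{4} \left(- \frac{1}{12}\right) \left(-23\right) 71 = 18 + \frac{23}{48} \cdot 71 = 18 + \frac{1633}{48} = \frac{2497}{48}$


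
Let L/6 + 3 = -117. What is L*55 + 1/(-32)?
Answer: -1267201/32 ≈ -39600.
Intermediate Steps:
L = -720 (L = -18 + 6*(-117) = -18 - 702 = -720)
L*55 + 1/(-32) = -720*55 + 1/(-32) = -39600 - 1/32 = -1267201/32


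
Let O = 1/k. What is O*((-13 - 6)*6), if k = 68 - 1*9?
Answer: -114/59 ≈ -1.9322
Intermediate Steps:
k = 59 (k = 68 - 9 = 59)
O = 1/59 ≈ 0.016949
O*((-13 - 6)*6) = ((-13 - 6)*6)/59 = (-19*6)/59 = (1/59)*(-114) = -114/59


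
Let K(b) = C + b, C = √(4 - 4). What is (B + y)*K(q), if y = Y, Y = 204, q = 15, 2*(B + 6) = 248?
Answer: 4830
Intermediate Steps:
B = 118 (B = -6 + (½)*248 = -6 + 124 = 118)
C = 0 (C = √0 = 0)
K(b) = b (K(b) = 0 + b = b)
y = 204
(B + y)*K(q) = (118 + 204)*15 = 322*15 = 4830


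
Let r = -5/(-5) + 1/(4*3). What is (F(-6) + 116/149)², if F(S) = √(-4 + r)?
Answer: -615563/266412 + 116*I*√105/447 ≈ -2.3106 + 2.6592*I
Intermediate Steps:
r = 13/12 (r = -5*(-⅕) + (¼)*(⅓) = 1 + 1/12 = 13/12 ≈ 1.0833)
F(S) = I*√105/6 (F(S) = √(-4 + 13/12) = √(-35/12) = I*√105/6)
(F(-6) + 116/149)² = (I*√105/6 + 116/149)² = (116/149 + I*√105/6)²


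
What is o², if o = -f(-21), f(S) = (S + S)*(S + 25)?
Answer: 28224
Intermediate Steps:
f(S) = 2*S*(25 + S) (f(S) = (2*S)*(25 + S) = 2*S*(25 + S))
o = 168 (o = -2*(-21)*(25 - 21) = -2*(-21)*4 = -1*(-168) = 168)
o² = 168² = 28224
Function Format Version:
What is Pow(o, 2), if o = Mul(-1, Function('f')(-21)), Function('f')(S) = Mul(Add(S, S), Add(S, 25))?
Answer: 28224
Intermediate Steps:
Function('f')(S) = Mul(2, S, Add(25, S)) (Function('f')(S) = Mul(Mul(2, S), Add(25, S)) = Mul(2, S, Add(25, S)))
o = 168 (o = Mul(-1, Mul(2, -21, Add(25, -21))) = Mul(-1, Mul(2, -21, 4)) = Mul(-1, -168) = 168)
Pow(o, 2) = Pow(168, 2) = 28224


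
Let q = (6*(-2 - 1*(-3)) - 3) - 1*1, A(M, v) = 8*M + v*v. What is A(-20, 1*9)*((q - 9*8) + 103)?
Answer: -2607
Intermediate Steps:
A(M, v) = v² + 8*M (A(M, v) = 8*M + v² = v² + 8*M)
q = 2 (q = (6*(-2 + 3) - 3) - 1 = (6*1 - 3) - 1 = (6 - 3) - 1 = 3 - 1 = 2)
A(-20, 1*9)*((q - 9*8) + 103) = ((1*9)² + 8*(-20))*((2 - 9*8) + 103) = (9² - 160)*((2 - 72) + 103) = (81 - 160)*(-70 + 103) = -79*33 = -2607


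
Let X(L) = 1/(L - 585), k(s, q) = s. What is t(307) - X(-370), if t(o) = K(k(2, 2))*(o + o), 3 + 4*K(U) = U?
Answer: -293183/1910 ≈ -153.50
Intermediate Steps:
X(L) = 1/(-585 + L)
K(U) = -3/4 + U/4
t(o) = -o/2 (t(o) = (-3/4 + (1/4)*2)*(o + o) = (-3/4 + 1/2)*(2*o) = -o/2)
t(307) - X(-370) = -1/2*307 - 1/(-585 - 370) = -307/2 - 1/(-955) = -307/2 - 1*(-1/955) = -307/2 + 1/955 = -293183/1910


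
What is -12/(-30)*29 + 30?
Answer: 208/5 ≈ 41.600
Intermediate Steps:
-12/(-30)*29 + 30 = -12*(-1/30)*29 + 30 = (⅖)*29 + 30 = 58/5 + 30 = 208/5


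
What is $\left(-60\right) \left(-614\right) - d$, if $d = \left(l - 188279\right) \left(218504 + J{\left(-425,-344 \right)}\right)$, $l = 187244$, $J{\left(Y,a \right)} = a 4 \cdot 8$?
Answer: $214795200$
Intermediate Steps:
$J{\left(Y,a \right)} = 32 a$ ($J{\left(Y,a \right)} = 4 a 8 = 32 a$)
$d = -214758360$ ($d = \left(187244 - 188279\right) \left(218504 + 32 \left(-344\right)\right) = - 1035 \left(218504 - 11008\right) = \left(-1035\right) 207496 = -214758360$)
$\left(-60\right) \left(-614\right) - d = \left(-60\right) \left(-614\right) - -214758360 = 36840 + 214758360 = 214795200$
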